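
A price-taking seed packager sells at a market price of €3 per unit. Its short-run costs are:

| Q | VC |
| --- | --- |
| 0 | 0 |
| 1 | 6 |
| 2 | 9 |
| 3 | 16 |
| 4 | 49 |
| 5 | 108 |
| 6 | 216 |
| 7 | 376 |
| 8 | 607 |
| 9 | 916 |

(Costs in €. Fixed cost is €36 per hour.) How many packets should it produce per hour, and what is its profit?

Q = 0 (shut down); profit = -€36

Profit at each row (π = 3Q − TC): Q=0: -36; Q=1: -39; Q=2: -39; Q=3: -43; Q=4: -73; Q=5: -129; Q=6: -234; Q=7: -391; Q=8: -619; Q=9: -925.
Profit is highest at Q = 0. Equivalently, the lowest AVC in the table is 9/2 ≈ €4.50 at Q = 2, and P = €3 falls below it — price never covers variable cost, so the firm shuts down and loses only its fixed cost.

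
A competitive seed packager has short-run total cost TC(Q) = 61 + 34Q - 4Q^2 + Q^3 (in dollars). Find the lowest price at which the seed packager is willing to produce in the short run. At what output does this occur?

$30 per unit, at Q = 2

The firm shuts down when price falls below the minimum of average variable cost. AVC = VC/Q = 34 - 4Q + Q^2.
dAVC/dQ = -4 + 2Q = 0 gives Q = 2. min AVC = 34 - 4·2 + 2^2 = 30.
For P < $30 the firm produces nothing.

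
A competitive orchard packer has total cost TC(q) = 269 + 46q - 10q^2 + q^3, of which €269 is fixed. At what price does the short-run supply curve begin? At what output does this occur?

Short-run supply begins at min AVC. From VC = 46q - 10q^2 + q^3, AVC = 46 - 10q + q^2.
At the minimum of AVC, MC = AVC. MC = 46 - 20q + 3q^2; setting MC = AVC gives 2q^2 - 10q = 0, so q = 5. min AVC = 21.
So the shutdown price is €21.

€21 per unit, at q = 5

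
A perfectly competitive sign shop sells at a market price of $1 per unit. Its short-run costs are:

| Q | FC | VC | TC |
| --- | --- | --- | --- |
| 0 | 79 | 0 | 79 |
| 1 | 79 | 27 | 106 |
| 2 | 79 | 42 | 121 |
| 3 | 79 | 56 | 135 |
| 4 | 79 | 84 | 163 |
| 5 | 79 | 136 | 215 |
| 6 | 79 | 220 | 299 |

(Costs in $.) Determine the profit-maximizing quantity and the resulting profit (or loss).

Profit at each row (π = 1Q − TC): Q=0: -79; Q=1: -105; Q=2: -119; Q=3: -132; Q=4: -159; Q=5: -210; Q=6: -293.
Profit is highest at Q = 0. Equivalently, the lowest AVC in the table is 56/3 ≈ $18.67 at Q = 3, and P = $1 falls below it — price never covers variable cost, so the firm shuts down and loses only its fixed cost.

Q = 0 (shut down); profit = -$79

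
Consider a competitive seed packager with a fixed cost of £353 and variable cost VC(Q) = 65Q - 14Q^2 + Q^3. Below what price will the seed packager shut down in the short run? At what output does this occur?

The firm shuts down when price falls below the minimum of average variable cost. AVC = VC/Q = 65 - 14Q + Q^2.
dAVC/dQ = -14 + 2Q = 0 gives Q = 7. min AVC = 65 - 14·7 + 7^2 = 16.
The firm shuts down for any P below £16.

£16 per unit, at Q = 7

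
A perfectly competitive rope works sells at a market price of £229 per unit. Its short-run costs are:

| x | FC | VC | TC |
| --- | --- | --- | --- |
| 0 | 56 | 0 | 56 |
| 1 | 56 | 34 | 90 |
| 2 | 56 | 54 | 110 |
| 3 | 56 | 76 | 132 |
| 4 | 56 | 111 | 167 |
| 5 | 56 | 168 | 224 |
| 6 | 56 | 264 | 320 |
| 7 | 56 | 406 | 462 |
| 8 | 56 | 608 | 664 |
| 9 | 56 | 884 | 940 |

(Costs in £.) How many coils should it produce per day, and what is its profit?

x = 8; profit = £1168

Tabulate TR − TC: x=0: -56; x=1: 139; x=2: 348; x=3: 555; x=4: 749; x=5: 921; x=6: 1054; x=7: 1141; x=8: 1168; x=9: 1121.
Profit is maximized at x = 8. AVC there is 608/8 = £76 ≤ P, so producing beats shutting down (which would give -£56).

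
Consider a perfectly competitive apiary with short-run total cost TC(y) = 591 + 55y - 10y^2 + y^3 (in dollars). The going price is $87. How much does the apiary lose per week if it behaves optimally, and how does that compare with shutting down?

AVC = 55 - 10y + y^2; min AVC = $30 at y = 5. Since P = $87 ≥ min AVC, the firm produces.
MC = 55 - 20y + 3y^2. Setting P = MC and taking the root on the rising branch gives y* = 8.
TR = 87·8 = 696. TC = 591 + 312 = 903. Profit = 696 − 903 = -$207.
By producing, the firm covers all variable cost plus $384 of fixed cost; shutting down would lose the full $591.

Profit = -$207 at y = 8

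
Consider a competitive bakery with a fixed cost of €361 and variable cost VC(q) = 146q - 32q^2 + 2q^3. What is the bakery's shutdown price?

Short-run supply begins at min AVC. From VC = 146q - 32q^2 + 2q^3, AVC = 146 - 32q + 2q^2.
dAVC/dq = -32 + 4q = 0 gives q = 8. min AVC = 146 - 32·8 + 2·8^2 = 18.
So the shutdown price is €18.

€18 per unit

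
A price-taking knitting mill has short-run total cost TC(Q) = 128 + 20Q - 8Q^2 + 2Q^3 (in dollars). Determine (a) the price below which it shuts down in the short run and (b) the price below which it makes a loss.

Shutdown price = $12; break-even price = $52

AVC = 20 - 8Q + 2Q^2; minimized at Q = 2, giving min AVC = $12. That is the shutdown price.
ATC = 128/Q + 20 - 8Q + 2Q^2. Setting dATC/dQ = −128/Q^2 − 8 + 4Q = 0 gives Q = 4 (since 4·4^3 − 8·4^2 = 128).
min ATC = 128/4 + 20 − 8·4 + 2·4^2 = $52. That is the break-even price.
For $12 ≤ P < $52 the firm produces at a loss; below $12 it shuts down.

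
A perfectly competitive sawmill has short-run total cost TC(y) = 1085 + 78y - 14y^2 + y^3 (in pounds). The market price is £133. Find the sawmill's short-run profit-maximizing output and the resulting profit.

AVC = 78 - 14y + y^2; min AVC = £29 at y = 7. Since P = £133 ≥ min AVC, the firm produces.
With MC = 78 - 28y + 3y^2, P = MC on the upward-sloping part at y* = 11.
TR = 133·11 = 1463. TC = 1085 + 495 = 1580. Profit = 1463 − 1580 = -£117.
By producing, the firm covers all variable cost plus £968 of fixed cost; shutting down would lose the full £1085.

Profit = -£117 at y = 11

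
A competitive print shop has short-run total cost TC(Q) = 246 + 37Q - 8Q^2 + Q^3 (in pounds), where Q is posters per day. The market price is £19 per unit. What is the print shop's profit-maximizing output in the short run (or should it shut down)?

Shut down

Variable cost is VC = 37Q - 8Q^2 + Q^3, so AVC = VC/Q = 37 - 8Q + Q^2 and MC = dTC/dQ = 37 - 16Q + 3Q^2.
The AVC parabola has its vertex at Q = 8/2 = 4, where AVC = 37 - 8·4 + 4^2 = £21.
Since P = £19 < min AVC = £21, price fails to cover variable cost at any output.
Shutting down limits the loss to fixed cost, £246.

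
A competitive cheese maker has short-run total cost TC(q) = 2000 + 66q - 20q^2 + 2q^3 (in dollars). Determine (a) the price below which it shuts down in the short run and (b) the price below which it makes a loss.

AVC = 66 - 20q + 2q^2; minimized at q = 5, giving min AVC = $16. That is the shutdown price.
ATC = 2000/q + 66 - 20q + 2q^2. Setting dATC/dq = −2000/q^2 − 20 + 4q = 0 gives q = 10 (since 4·10^3 − 20·10^2 = 2000).
min ATC = 2000/10 + 66 − 20·10 + 2·10^2 = $266. That is the break-even price.
For $16 ≤ P < $266 the firm produces at a loss; below $16 it shuts down.

Shutdown price = $16; break-even price = $266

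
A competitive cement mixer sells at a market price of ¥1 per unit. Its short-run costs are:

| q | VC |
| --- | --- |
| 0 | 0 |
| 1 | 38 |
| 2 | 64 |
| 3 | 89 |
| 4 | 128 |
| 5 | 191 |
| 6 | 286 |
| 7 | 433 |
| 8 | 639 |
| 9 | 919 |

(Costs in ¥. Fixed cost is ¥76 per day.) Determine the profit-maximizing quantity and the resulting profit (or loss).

q = 0 (shut down); profit = -¥76

Compute π = P·q − TC at each output: q=0: -76; q=1: -113; q=2: -138; q=3: -162; q=4: -200; q=5: -262; q=6: -356; q=7: -502; q=8: -707; q=9: -986.
Profit is highest at q = 0. Equivalently, the lowest AVC in the table is 89/3 ≈ ¥29.67 at q = 3, and P = ¥1 falls below it — price never covers variable cost, so the firm shuts down and loses only its fixed cost.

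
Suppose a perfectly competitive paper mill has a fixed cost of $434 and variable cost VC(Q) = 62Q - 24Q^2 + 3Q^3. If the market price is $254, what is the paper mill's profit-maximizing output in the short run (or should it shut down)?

Strip out fixed cost: VC = 62Q - 24Q^2 + 3Q^3. Then AVC = 62 - 24Q + 3Q^2 and MC = 62 - 48Q + 9Q^2.
AVC hits its minimum where MC = AVC, at Q = 4, giving min AVC = 62 - 24·4 + 3·4^2 = $14.
Since P = $254 ≥ min AVC = $14, price covers variable cost and the firm should produce.
Solving P = MC: -192 - 48Q + 9Q^2 = 0 ⇒ Q = -8/3 or 8. On the upward-sloping branch, Q* = 8.
Check: AVC at Q = 8 is $62 ≤ P, so revenue covers variable cost.
Profit = P·Q − TC = 254·8 − 930 = $1102.

Produce at Q = 8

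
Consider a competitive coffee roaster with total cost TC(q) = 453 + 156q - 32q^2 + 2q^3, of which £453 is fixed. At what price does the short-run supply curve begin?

The firm shuts down when price falls below the minimum of average variable cost. AVC = VC/q = 156 - 32q + 2q^2.
At the minimum of AVC, MC = AVC. MC = 156 - 64q + 6q^2; setting MC = AVC gives 4q^2 - 32q = 0, so q = 8. min AVC = 28.
So the shutdown price is £28.

£28 per unit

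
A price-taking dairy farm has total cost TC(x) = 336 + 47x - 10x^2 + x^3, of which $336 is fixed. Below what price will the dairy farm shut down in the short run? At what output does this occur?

Short-run supply begins at min AVC. From VC = 47x - 10x^2 + x^3, AVC = 47 - 10x + x^2.
At the minimum of AVC, MC = AVC. MC = 47 - 20x + 3x^2; setting MC = AVC gives 2x^2 - 10x = 0, so x = 5. min AVC = 22.
For P < $22 the firm produces nothing.

$22 per unit, at x = 5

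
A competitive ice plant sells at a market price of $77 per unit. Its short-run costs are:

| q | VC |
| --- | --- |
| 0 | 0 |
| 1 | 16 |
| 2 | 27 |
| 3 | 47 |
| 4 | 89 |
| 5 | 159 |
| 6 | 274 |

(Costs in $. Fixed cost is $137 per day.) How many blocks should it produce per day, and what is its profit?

q = 5; profit = $89

Profit at each row (π = 77q − TC): q=0: -137; q=1: -76; q=2: -10; q=3: 47; q=4: 82; q=5: 89; q=6: 51.
Profit is maximized at q = 5. AVC there is 159/5 = $31.80 ≤ P, so producing beats shutting down (which would give -$137).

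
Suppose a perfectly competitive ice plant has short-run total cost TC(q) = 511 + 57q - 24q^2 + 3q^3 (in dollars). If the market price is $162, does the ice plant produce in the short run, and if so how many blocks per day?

Strip out fixed cost: VC = 57q - 24q^2 + 3q^3. Then AVC = 57 - 24q + 3q^2 and MC = 57 - 48q + 9q^2.
AVC hits its minimum where MC = AVC, at q = 4, giving min AVC = 57 - 24·4 + 3·4^2 = $9.
Because $162 ≥ $9, revenue can cover variable cost; the firm operates.
Solving P = MC: -105 - 48q + 9q^2 = 0 ⇒ q = -5/3 or 7. On the upward-sloping branch, q* = 7.
Check: AVC at q = 7 is $36 ≤ P, so revenue covers variable cost.
Profit = P·q − TC = 162·7 − 763 = $371.

Produce at q = 7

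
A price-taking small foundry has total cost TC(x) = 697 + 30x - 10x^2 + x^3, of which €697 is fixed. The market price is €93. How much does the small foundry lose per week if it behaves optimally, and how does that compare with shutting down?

AVC = 30 - 10x + x^2; min AVC = €5 at x = 5. Since P = €93 ≥ min AVC, the firm produces.
With MC = 30 - 20x + 3x^2, P = MC on the upward-sloping part at x* = 9.
TR = 93·9 = 837. TC = 697 + 189 = 886. Profit = 837 − 886 = -€49.
Shutting down would mean losing the fixed cost of €697, so operating at a loss of €49 is better by €648.

Profit = -€49 at x = 9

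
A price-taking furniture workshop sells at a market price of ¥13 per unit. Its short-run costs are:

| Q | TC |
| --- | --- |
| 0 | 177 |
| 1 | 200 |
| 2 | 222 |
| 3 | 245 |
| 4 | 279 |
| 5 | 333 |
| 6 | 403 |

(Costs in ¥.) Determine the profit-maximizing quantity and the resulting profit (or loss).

Q = 0 (shut down); profit = -¥177

Profit at each row (π = 13Q − TC): Q=0: -177; Q=1: -187; Q=2: -196; Q=3: -206; Q=4: -227; Q=5: -268; Q=6: -325.
Profit is highest at Q = 0. Equivalently, the lowest AVC in the table is 45/2 ≈ ¥22.50 at Q = 2, and P = ¥13 falls below it — price never covers variable cost, so the firm shuts down and loses only its fixed cost.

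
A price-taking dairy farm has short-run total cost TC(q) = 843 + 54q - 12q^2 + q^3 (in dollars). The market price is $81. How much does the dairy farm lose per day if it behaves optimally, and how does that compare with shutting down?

Profit = -$357 at q = 9

AVC = 54 - 12q + q^2; min AVC = $18 at q = 6. Since P = $81 ≥ min AVC, the firm produces.
With MC = 54 - 24q + 3q^2, P = MC on the upward-sloping part at q* = 9.
TR = 81·9 = 729. TC = 843 + 243 = 1086. Profit = 729 − 1086 = -$357.
Shutting down would mean losing the fixed cost of $843, so operating at a loss of $357 is better by $486.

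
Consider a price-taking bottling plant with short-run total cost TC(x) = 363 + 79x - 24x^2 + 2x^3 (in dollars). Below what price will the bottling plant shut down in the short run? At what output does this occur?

$7 per unit, at x = 6

Short-run supply begins at min AVC. From VC = 79x - 24x^2 + 2x^3, AVC = 79 - 24x + 2x^2.
At the minimum of AVC, MC = AVC. MC = 79 - 48x + 6x^2; setting MC = AVC gives 4x^2 - 24x = 0, so x = 6. min AVC = 7.
The firm shuts down for any P below $7.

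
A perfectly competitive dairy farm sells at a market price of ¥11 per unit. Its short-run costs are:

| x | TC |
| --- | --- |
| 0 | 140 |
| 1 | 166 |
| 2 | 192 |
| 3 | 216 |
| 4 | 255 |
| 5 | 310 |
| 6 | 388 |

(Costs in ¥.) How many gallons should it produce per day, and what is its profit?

x = 0 (shut down); profit = -¥140

Profit at each row (π = 11x − TC): x=0: -140; x=1: -155; x=2: -170; x=3: -183; x=4: -211; x=5: -255; x=6: -322.
Profit is highest at x = 0. Equivalently, the lowest AVC in the table is 76/3 ≈ ¥25.33 at x = 3, and P = ¥11 falls below it — price never covers variable cost, so the firm shuts down and loses only its fixed cost.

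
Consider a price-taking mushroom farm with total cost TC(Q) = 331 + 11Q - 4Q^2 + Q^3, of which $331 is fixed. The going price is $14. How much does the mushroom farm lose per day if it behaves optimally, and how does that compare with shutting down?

AVC = 11 - 4Q + Q^2; min AVC = $7 at Q = 2. Since P = $14 ≥ min AVC, the firm produces.
With MC = 11 - 8Q + 3Q^2, P = MC on the upward-sloping part at Q* = 3.
TR = 14·3 = 42. TC = 331 + 24 = 355. Profit = 42 − 355 = -$313.
That loss of $313 beats the $331 the firm would lose by shutting down; producing recovers $18 of fixed cost.

Profit = -$313 at Q = 3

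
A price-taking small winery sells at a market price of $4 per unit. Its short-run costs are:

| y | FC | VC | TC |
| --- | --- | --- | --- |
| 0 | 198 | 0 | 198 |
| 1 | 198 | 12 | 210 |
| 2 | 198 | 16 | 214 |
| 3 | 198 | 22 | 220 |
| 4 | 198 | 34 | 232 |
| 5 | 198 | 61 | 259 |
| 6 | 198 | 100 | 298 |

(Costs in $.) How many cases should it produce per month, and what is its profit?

Compute π = P·y − TC at each output: y=0: -198; y=1: -206; y=2: -206; y=3: -208; y=4: -216; y=5: -239; y=6: -274.
Profit is highest at y = 0. Equivalently, the lowest AVC in the table is 22/3 ≈ $7.33 at y = 3, and P = $4 falls below it — price never covers variable cost, so the firm shuts down and loses only its fixed cost.

y = 0 (shut down); profit = -$198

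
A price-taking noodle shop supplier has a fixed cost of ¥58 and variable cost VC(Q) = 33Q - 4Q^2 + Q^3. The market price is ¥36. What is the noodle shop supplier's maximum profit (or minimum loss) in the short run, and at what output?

Profit = -¥40 at Q = 3

AVC = 33 - 4Q + Q^2; min AVC = ¥29 at Q = 2. Since P = ¥36 ≥ min AVC, the firm produces.
MC = 33 - 8Q + 3Q^2. Setting P = MC and taking the root on the rising branch gives Q* = 3.
TR = 36·3 = 108. TC = 58 + 90 = 148. Profit = 108 − 148 = -¥40.
That loss of ¥40 beats the ¥58 the firm would lose by shutting down; producing recovers ¥18 of fixed cost.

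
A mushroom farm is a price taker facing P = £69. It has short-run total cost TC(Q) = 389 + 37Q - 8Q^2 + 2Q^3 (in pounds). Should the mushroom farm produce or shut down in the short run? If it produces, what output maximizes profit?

Produce at Q = 4

Variable cost is VC = 37Q - 8Q^2 + 2Q^3, so AVC = VC/Q = 37 - 8Q + 2Q^2 and MC = dTC/dQ = 37 - 16Q + 6Q^2.
The AVC parabola has its vertex at Q = 8/4 = 2, where AVC = 37 - 8·2 + 2·2^2 = £29.
Because £69 ≥ £29, revenue can cover variable cost; the firm operates.
Set P = MC: 69 = 37 - 16Q + 6Q^2 → -32 - 16Q + 6Q^2 = 0. The roots are Q = -4/3 and Q = 4; the profit-maximizing output is on the rising part of MC, so Q* = 4.
Check: AVC at Q = 4 is £37 ≤ P, so revenue covers variable cost.
Profit = P·Q − TC = 69·4 − 537 = -£261, a loss, but smaller than the £389 fixed cost the firm would lose by shutting down.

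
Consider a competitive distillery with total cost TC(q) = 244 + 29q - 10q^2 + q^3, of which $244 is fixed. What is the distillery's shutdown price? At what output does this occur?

The firm shuts down when price falls below the minimum of average variable cost. AVC = VC/q = 29 - 10q + q^2.
dAVC/dq = -10 + 2q = 0 gives q = 5. min AVC = 29 - 10·5 + 5^2 = 4.
The firm shuts down for any P below $4.

$4 per unit, at q = 5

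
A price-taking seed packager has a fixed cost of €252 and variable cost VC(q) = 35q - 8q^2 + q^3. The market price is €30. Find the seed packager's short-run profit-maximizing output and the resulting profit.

AVC = 35 - 8q + q^2; min AVC = €19 at q = 4. Since P = €30 ≥ min AVC, the firm produces.
With MC = 35 - 16q + 3q^2, P = MC on the upward-sloping part at q* = 5.
TR = 30·5 = 150. TC = 252 + 100 = 352. Profit = 150 − 352 = -€202.
Shutting down would mean losing the fixed cost of €252, so operating at a loss of €202 is better by €50.

Profit = -€202 at q = 5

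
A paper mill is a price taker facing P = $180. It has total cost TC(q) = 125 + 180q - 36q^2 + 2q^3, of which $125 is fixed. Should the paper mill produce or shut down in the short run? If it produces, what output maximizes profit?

From TC, MC = TC'(q) = 180 - 72q + 6q^2 and AVC = VC/q = 180 - 36q + 2q^2.
The AVC parabola has its vertex at q = 36/4 = 9, where AVC = 180 - 36·9 + 2·9^2 = $18.
P = $180 exceeds min AVC = $18, so the firm stays open.
Solving P = MC: -72q + 6q^2 = 0 ⇒ q = 0 or 12. On the upward-sloping branch, q* = 12.
Check: AVC at q = 12 is $36 ≤ P, so revenue covers variable cost.
Profit = P·q − TC = 180·12 − 557 = $1603.

Produce at q = 12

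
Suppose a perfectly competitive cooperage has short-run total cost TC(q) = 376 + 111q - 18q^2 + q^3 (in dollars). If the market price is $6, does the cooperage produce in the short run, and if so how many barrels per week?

Strip out fixed cost: VC = 111q - 18q^2 + q^3. Then AVC = 111 - 18q + q^2 and MC = 111 - 36q + 3q^2.
AVC hits its minimum where MC = AVC, at q = 9, giving min AVC = 111 - 18·9 + 9^2 = $30.
P = $6 lies below min AVC = $30; no output level covers variable cost.
Shutting down limits the loss to fixed cost, $376.

Shut down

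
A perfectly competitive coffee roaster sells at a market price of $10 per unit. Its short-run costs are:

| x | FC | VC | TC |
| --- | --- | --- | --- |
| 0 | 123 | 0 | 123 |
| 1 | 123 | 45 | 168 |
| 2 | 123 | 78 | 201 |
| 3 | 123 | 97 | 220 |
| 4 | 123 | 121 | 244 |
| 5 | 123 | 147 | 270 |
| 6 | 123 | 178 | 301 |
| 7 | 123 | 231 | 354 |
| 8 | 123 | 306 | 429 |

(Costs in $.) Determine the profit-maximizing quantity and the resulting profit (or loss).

x = 0 (shut down); profit = -$123

Tabulate TR − TC: x=0: -123; x=1: -158; x=2: -181; x=3: -190; x=4: -204; x=5: -220; x=6: -241; x=7: -284; x=8: -349.
Profit is highest at x = 0. Equivalently, the lowest AVC in the table is 147/5 ≈ $29.40 at x = 5, and P = $10 falls below it — price never covers variable cost, so the firm shuts down and loses only its fixed cost.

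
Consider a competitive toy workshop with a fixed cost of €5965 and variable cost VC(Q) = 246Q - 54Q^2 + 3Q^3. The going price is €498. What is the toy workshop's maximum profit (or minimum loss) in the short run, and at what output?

AVC = 246 - 54Q + 3Q^2 has its minimum €3 at Q = 9; price €498 clears that bar, so the firm operates.
With MC = 246 - 108Q + 9Q^2, P = MC on the upward-sloping part at Q* = 14.
TR = 498·14 = 6972. TC = 5965 + 1092 = 7057. Profit = 6972 − 7057 = -€85.
By producing, the firm covers all variable cost plus €5880 of fixed cost; shutting down would lose the full €5965.

Profit = -€85 at Q = 14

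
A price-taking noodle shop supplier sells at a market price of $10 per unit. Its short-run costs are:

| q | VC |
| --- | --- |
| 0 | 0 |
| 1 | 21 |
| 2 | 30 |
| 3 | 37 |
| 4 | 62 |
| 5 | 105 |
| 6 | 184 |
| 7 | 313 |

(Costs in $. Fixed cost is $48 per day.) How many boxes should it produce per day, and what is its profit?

Tabulate TR − TC: q=0: -48; q=1: -59; q=2: -58; q=3: -55; q=4: -70; q=5: -103; q=6: -172; q=7: -291.
Profit is highest at q = 0. Equivalently, the lowest AVC in the table is 37/3 ≈ $12.33 at q = 3, and P = $10 falls below it — price never covers variable cost, so the firm shuts down and loses only its fixed cost.

q = 0 (shut down); profit = -$48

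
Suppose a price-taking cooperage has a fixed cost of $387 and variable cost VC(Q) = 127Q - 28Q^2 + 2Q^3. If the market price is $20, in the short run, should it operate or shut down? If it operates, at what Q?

Strip out fixed cost: VC = 127Q - 28Q^2 + 2Q^3. Then AVC = 127 - 28Q + 2Q^2 and MC = 127 - 56Q + 6Q^2.
AVC is minimized where dAVC/dQ = -28 + 4Q = 0, at Q = 7; min AVC = 127 - 28·7 + 2·7^2 = $29.
P = $20 lies below min AVC = $29; no output level covers variable cost.
Shutting down limits the loss to fixed cost, $387.

Shut down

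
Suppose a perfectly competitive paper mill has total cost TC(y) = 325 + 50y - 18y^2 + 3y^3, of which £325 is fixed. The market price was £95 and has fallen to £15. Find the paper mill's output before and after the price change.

AVC = 50 - 18y + 3y^2, minimized at y = 3 where min AVC = £23. MC = 50 - 36y + 9y^2.
At P = £95 ≥ min AVC, set P = MC on the rising branch: y = 5.
At P = £15 < min AVC = £23, price no longer covers variable cost at any output, so the firm shuts down: y = 0.

Output falls from 5 to 0 (the firm shuts down)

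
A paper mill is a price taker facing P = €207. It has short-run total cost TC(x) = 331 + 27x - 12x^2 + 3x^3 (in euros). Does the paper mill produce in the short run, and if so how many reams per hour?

Produce at x = 6

Strip out fixed cost: VC = 27x - 12x^2 + 3x^3. Then AVC = 27 - 12x + 3x^2 and MC = 27 - 24x + 9x^2.
AVC hits its minimum where MC = AVC, at x = 2, giving min AVC = 27 - 12·2 + 3·2^2 = €15.
Because €207 ≥ €15, revenue can cover variable cost; the firm operates.
Solving P = MC: -180 - 24x + 9x^2 = 0 ⇒ x = -10/3 or 6. On the upward-sloping branch, x* = 6.
Check: AVC at x = 6 is €63 ≤ P, so revenue covers variable cost.
Profit = P·x − TC = 207·6 − 709 = €533.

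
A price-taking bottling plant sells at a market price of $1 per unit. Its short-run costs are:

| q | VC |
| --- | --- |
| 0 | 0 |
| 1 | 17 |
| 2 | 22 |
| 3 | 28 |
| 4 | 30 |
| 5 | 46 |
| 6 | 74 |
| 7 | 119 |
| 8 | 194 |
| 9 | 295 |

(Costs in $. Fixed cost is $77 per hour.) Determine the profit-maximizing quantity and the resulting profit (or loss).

Profit at each row (π = 1q − TC): q=0: -77; q=1: -93; q=2: -97; q=3: -102; q=4: -103; q=5: -118; q=6: -145; q=7: -189; q=8: -263; q=9: -363.
Profit is highest at q = 0. Equivalently, the lowest AVC in the table is 30/4 ≈ $7.50 at q = 4, and P = $1 falls below it — price never covers variable cost, so the firm shuts down and loses only its fixed cost.

q = 0 (shut down); profit = -$77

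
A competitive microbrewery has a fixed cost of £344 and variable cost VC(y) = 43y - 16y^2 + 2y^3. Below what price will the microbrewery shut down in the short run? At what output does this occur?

£11 per unit, at y = 4

The firm shuts down when price falls below the minimum of average variable cost. AVC = VC/y = 43 - 16y + 2y^2.
dAVC/dy = -16 + 4y = 0 gives y = 4. min AVC = 43 - 16·4 + 2·4^2 = 11.
So the shutdown price is £11.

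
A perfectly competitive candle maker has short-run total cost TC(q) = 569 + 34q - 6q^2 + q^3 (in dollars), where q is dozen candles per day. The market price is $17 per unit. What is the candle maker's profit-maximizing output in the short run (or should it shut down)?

Variable cost is VC = 34q - 6q^2 + q^3, so AVC = VC/q = 34 - 6q + q^2 and MC = dTC/dq = 34 - 12q + 3q^2.
AVC hits its minimum where MC = AVC, at q = 3, giving min AVC = 34 - 6·3 + 3^2 = $25.
With P < min AVC ($17 < $25), every unit sold adds to the loss.
Best response: produce nothing and absorb the $569 fixed cost.

Shut down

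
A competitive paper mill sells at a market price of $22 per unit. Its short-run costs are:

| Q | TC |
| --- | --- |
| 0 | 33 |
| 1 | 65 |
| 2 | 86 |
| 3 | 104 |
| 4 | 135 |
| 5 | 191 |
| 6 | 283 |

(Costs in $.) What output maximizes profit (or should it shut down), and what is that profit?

Compute π = P·Q − TC at each output: Q=0: -33; Q=1: -43; Q=2: -42; Q=3: -38; Q=4: -47; Q=5: -81; Q=6: -151.
Profit is highest at Q = 0. Equivalently, the lowest AVC in the table is 71/3 ≈ $23.67 at Q = 3, and P = $22 falls below it — price never covers variable cost, so the firm shuts down and loses only its fixed cost.

Q = 0 (shut down); profit = -$33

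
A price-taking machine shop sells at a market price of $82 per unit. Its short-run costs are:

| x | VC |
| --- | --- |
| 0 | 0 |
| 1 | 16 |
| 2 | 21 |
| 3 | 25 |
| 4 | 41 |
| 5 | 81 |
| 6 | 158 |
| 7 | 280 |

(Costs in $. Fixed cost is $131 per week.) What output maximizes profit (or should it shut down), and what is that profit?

Profit at each row (π = 82x − TC): x=0: -131; x=1: -65; x=2: 12; x=3: 90; x=4: 156; x=5: 198; x=6: 203; x=7: 163.
Profit is maximized at x = 6. AVC there is 158/6 = $26.33 ≤ P, so producing beats shutting down (which would give -$131).

x = 6; profit = $203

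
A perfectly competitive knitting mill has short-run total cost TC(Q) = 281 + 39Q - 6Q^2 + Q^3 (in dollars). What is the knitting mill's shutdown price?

$30 per unit

Short-run supply begins at min AVC. From VC = 39Q - 6Q^2 + Q^3, AVC = 39 - 6Q + Q^2.
At the minimum of AVC, MC = AVC. MC = 39 - 12Q + 3Q^2; setting MC = AVC gives 2Q^2 - 6Q = 0, so Q = 3. min AVC = 30.
For P < $30 the firm produces nothing.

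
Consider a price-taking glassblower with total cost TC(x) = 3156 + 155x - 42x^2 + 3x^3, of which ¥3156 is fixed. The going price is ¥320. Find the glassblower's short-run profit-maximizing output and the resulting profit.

AVC = 155 - 42x + 3x^2 has its minimum ¥8 at x = 7; price ¥320 clears that bar, so the firm operates.
With MC = 155 - 84x + 9x^2, P = MC on the upward-sloping part at x* = 11.
TR = 320·11 = 3520. TC = 3156 + 616 = 3772. Profit = 3520 − 3772 = -¥252.
By producing, the firm covers all variable cost plus ¥2904 of fixed cost; shutting down would lose the full ¥3156.

Profit = -¥252 at x = 11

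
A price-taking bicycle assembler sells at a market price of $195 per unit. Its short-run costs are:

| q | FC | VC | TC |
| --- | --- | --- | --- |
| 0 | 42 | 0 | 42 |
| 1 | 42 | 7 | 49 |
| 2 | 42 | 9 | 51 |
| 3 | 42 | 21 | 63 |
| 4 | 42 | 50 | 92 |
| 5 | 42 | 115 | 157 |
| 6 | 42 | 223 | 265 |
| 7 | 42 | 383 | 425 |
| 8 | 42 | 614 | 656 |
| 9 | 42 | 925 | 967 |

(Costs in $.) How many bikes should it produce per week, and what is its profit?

Tabulate TR − TC: q=0: -42; q=1: 146; q=2: 339; q=3: 522; q=4: 688; q=5: 818; q=6: 905; q=7: 940; q=8: 904; q=9: 788.
Profit is maximized at q = 7. AVC there is 383/7 = $54.71 ≤ P, so producing beats shutting down (which would give -$42).

q = 7; profit = $940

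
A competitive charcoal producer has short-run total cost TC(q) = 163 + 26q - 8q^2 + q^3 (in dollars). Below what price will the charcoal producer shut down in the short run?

$10 per unit

The firm shuts down when price falls below the minimum of average variable cost. AVC = VC/q = 26 - 8q + q^2.
At the minimum of AVC, MC = AVC. MC = 26 - 16q + 3q^2; setting MC = AVC gives 2q^2 - 8q = 0, so q = 4. min AVC = 10.
The firm shuts down for any P below $10.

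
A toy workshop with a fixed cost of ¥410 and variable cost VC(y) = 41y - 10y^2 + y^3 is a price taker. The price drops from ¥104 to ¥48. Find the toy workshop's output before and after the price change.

Output falls from 9 to 7

AVC = 41 - 10y + y^2, minimized at y = 5 where min AVC = ¥16. MC = 41 - 20y + 3y^2.
With P = ¥104 above the shutdown price, P = MC gives y = 9.
At P = ¥48 ≥ min AVC, set P = MC: y = 7. The firm stays open but cuts output.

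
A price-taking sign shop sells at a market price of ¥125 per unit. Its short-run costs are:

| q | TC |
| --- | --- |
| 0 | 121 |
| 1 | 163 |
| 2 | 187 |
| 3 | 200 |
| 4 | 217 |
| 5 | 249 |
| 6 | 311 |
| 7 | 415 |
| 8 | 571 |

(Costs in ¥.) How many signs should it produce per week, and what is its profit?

Tabulate TR − TC: q=0: -121; q=1: -38; q=2: 63; q=3: 175; q=4: 283; q=5: 376; q=6: 439; q=7: 460; q=8: 429.
Profit is maximized at q = 7. AVC there is 294/7 = ¥42 ≤ P, so producing beats shutting down (which would give -¥121).

q = 7; profit = ¥460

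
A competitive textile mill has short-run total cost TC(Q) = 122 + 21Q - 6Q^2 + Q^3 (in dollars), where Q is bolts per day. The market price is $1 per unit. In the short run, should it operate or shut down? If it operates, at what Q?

Variable cost is VC = 21Q - 6Q^2 + Q^3, so AVC = VC/Q = 21 - 6Q + Q^2 and MC = dTC/dQ = 21 - 12Q + 3Q^2.
AVC is minimized where dAVC/dQ = -6 + 2Q = 0, at Q = 3; min AVC = 21 - 6·3 + 3^2 = $12.
Since P = $1 < min AVC = $12, price fails to cover variable cost at any output.
Shutting down limits the loss to fixed cost, $122.

Shut down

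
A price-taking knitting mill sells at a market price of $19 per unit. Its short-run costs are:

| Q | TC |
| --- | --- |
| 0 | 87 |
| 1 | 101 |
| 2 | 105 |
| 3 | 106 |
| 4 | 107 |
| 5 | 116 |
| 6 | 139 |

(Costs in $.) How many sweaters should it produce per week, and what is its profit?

Q = 5; profit = -$21

Profit at each row (π = 19Q − TC): Q=0: -87; Q=1: -82; Q=2: -67; Q=3: -49; Q=4: -31; Q=5: -21; Q=6: -25.
Profit is maximized at Q = 5. AVC there is 29/5 = $5.80 ≤ P, so producing beats shutting down (which would give -$87).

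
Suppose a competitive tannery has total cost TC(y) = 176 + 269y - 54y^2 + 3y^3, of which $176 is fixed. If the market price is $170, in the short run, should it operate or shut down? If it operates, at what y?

Produce at y = 11

From TC, MC = TC'(y) = 269 - 108y + 9y^2 and AVC = VC/y = 269 - 54y + 3y^2.
AVC is minimized where dAVC/dy = -54 + 6y = 0, at y = 9; min AVC = 269 - 54·9 + 3·9^2 = $26.
Since P = $170 ≥ min AVC = $26, price covers variable cost and the firm should produce.
Set P = MC: 170 = 269 - 108y + 9y^2 → 99 - 108y + 9y^2 = 0. The roots are y = 1 and y = 11; the profit-maximizing output is on the rising part of MC, so y* = 11.
Check: AVC at y = 11 is $38 ≤ P, so revenue covers variable cost.
Profit = P·y − TC = 170·11 − 594 = $1276.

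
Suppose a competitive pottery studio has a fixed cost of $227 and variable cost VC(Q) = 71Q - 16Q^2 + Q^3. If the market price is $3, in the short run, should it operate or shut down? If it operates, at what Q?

Strip out fixed cost: VC = 71Q - 16Q^2 + Q^3. Then AVC = 71 - 16Q + Q^2 and MC = 71 - 32Q + 3Q^2.
AVC hits its minimum where MC = AVC, at Q = 8, giving min AVC = 71 - 16·8 + 8^2 = $7.
P = $3 lies below min AVC = $7; no output level covers variable cost.
Shutting down limits the loss to fixed cost, $227.

Shut down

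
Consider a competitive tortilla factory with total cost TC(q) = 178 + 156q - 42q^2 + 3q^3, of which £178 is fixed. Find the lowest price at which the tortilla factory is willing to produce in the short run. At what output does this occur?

The firm shuts down when price falls below the minimum of average variable cost. AVC = VC/q = 156 - 42q + 3q^2.
dAVC/dq = -42 + 6q = 0 gives q = 7. min AVC = 156 - 42·7 + 3·7^2 = 9.
So the shutdown price is £9.

£9 per unit, at q = 7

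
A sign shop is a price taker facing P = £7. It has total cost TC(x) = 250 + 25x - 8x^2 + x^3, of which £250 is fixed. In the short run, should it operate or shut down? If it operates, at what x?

Shut down

Strip out fixed cost: VC = 25x - 8x^2 + x^3. Then AVC = 25 - 8x + x^2 and MC = 25 - 16x + 3x^2.
The AVC parabola has its vertex at x = 8/2 = 4, where AVC = 25 - 8·4 + 4^2 = £9.
P = £7 lies below min AVC = £9; no output level covers variable cost.
Shutting down limits the loss to fixed cost, £250.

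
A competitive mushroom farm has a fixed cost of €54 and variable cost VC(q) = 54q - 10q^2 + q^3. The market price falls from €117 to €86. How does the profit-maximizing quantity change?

MC = 54 - 20q + 3q^2; the shutdown threshold is min AVC = €29 (at q = 5).
With P = €117 above the shutdown price, P = MC gives q = 9.
At P = €86 ≥ min AVC, set P = MC: q = 8. The firm stays open but cuts output.

Output falls from 9 to 8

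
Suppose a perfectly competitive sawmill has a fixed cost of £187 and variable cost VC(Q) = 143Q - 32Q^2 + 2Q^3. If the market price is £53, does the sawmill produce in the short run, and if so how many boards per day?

Produce at Q = 9

From TC, MC = TC'(Q) = 143 - 64Q + 6Q^2 and AVC = VC/Q = 143 - 32Q + 2Q^2.
AVC is minimized where dAVC/dQ = -32 + 4Q = 0, at Q = 8; min AVC = 143 - 32·8 + 2·8^2 = £15.
P = £53 exceeds min AVC = £15, so the firm stays open.
P = MC gives 90 - 64Q + 6Q^2 = 0, with roots 5/3 and 9. Take the larger (rising MC): Q* = 9.
Check: AVC at Q = 9 is £17 ≤ P, so revenue covers variable cost.
Profit = P·Q − TC = 53·9 − 340 = £137.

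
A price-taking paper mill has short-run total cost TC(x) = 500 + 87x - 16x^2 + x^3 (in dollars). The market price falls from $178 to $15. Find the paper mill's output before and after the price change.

AVC = 87 - 16x + x^2, minimized at x = 8 where min AVC = $23. MC = 87 - 32x + 3x^2.
With P = $178 above the shutdown price, P = MC gives x = 13.
At P = $15 < min AVC = $23, price no longer covers variable cost at any output, so the firm shuts down: x = 0.

Output falls from 13 to 0 (the firm shuts down)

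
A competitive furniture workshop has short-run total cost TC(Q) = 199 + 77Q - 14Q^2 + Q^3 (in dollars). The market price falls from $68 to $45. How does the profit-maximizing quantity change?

AVC = 77 - 14Q + Q^2, minimized at Q = 7 where min AVC = $28. MC = 77 - 28Q + 3Q^2.
At P = $68 ≥ min AVC, set P = MC on the rising branch: Q = 9.
At P = $45 ≥ min AVC, set P = MC: Q = 8. The firm stays open but cuts output.

Output falls from 9 to 8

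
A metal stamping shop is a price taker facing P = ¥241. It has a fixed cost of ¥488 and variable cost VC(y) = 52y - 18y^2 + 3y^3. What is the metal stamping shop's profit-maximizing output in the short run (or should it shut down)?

Produce at y = 7

From TC, MC = TC'(y) = 52 - 36y + 9y^2 and AVC = VC/y = 52 - 18y + 3y^2.
AVC is minimized where dAVC/dy = -18 + 6y = 0, at y = 3; min AVC = 52 - 18·3 + 3·3^2 = ¥25.
Because ¥241 ≥ ¥25, revenue can cover variable cost; the firm operates.
Solving P = MC: -189 - 36y + 9y^2 = 0 ⇒ y = -3 or 7. On the upward-sloping branch, y* = 7.
Check: AVC at y = 7 is ¥73 ≤ P, so revenue covers variable cost.
Profit = P·y − TC = 241·7 − 999 = ¥688.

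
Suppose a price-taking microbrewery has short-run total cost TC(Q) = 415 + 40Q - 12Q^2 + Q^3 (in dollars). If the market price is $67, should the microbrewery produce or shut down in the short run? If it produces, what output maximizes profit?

Produce at Q = 9

Variable cost is VC = 40Q - 12Q^2 + Q^3, so AVC = VC/Q = 40 - 12Q + Q^2 and MC = dTC/dQ = 40 - 24Q + 3Q^2.
AVC hits its minimum where MC = AVC, at Q = 6, giving min AVC = 40 - 12·6 + 6^2 = $4.
Because $67 ≥ $4, revenue can cover variable cost; the firm operates.
Set P = MC: 67 = 40 - 24Q + 3Q^2 → -27 - 24Q + 3Q^2 = 0. The roots are Q = -1 and Q = 9; the profit-maximizing output is on the rising part of MC, so Q* = 9.
Check: AVC at Q = 9 is $13 ≤ P, so revenue covers variable cost.
Profit = P·Q − TC = 67·9 − 532 = $71.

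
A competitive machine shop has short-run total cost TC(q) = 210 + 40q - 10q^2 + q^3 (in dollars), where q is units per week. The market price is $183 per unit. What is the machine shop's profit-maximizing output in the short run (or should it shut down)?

Strip out fixed cost: VC = 40q - 10q^2 + q^3. Then AVC = 40 - 10q + q^2 and MC = 40 - 20q + 3q^2.
AVC is minimized where dAVC/dq = -10 + 2q = 0, at q = 5; min AVC = 40 - 10·5 + 5^2 = $15.
Since P = $183 ≥ min AVC = $15, price covers variable cost and the firm should produce.
Set P = MC: 183 = 40 - 20q + 3q^2 → -143 - 20q + 3q^2 = 0. The roots are q = -13/3 and q = 11; the profit-maximizing output is on the rising part of MC, so q* = 11.
Check: AVC at q = 11 is $51 ≤ P, so revenue covers variable cost.
Profit = P·q − TC = 183·11 − 771 = $1242.

Produce at q = 11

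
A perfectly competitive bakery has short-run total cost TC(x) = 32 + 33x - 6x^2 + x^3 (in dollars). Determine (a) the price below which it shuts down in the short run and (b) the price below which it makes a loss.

Shutdown price = min AVC. AVC = 33 - 6x + x^2, with vertex at x = 3 and minimum $24.
ATC = 32/x + 33 - 6x + x^2. Setting dATC/dx = −32/x^2 − 6 + 2x = 0 gives x = 4 (since 2·4^3 − 6·4^2 = 32).
min ATC = 32/4 + 33 − 6·4 + 4^2 = $33. That is the break-even price.
For $24 ≤ P < $33 the firm produces at a loss; below $24 it shuts down.

Shutdown price = $24; break-even price = $33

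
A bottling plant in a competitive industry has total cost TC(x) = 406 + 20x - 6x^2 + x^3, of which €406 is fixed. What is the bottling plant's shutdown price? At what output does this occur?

The firm shuts down when price falls below the minimum of average variable cost. AVC = VC/x = 20 - 6x + x^2.
At the minimum of AVC, MC = AVC. MC = 20 - 12x + 3x^2; setting MC = AVC gives 2x^2 - 6x = 0, so x = 3. min AVC = 11.
The firm shuts down for any P below €11.

€11 per unit, at x = 3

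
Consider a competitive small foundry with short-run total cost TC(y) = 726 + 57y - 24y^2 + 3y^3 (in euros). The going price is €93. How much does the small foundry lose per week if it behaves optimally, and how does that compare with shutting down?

Profit = -€294 at y = 6

AVC = 57 - 24y + 3y^2; min AVC = €9 at y = 4. Since P = €93 ≥ min AVC, the firm produces.
MC = 57 - 48y + 9y^2. Setting P = MC and taking the root on the rising branch gives y* = 6.
TR = 93·6 = 558. TC = 726 + 126 = 852. Profit = 558 − 852 = -€294.
Shutting down would mean losing the fixed cost of €726, so operating at a loss of €294 is better by €432.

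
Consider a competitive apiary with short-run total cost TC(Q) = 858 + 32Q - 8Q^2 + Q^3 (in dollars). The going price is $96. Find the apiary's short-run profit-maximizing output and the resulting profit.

AVC = 32 - 8Q + Q^2; min AVC = $16 at Q = 4. Since P = $96 ≥ min AVC, the firm produces.
MC = 32 - 16Q + 3Q^2. Setting P = MC and taking the root on the rising branch gives Q* = 8.
TR = 96·8 = 768. TC = 858 + 256 = 1114. Profit = 768 − 1114 = -$346.
That loss of $346 beats the $858 the firm would lose by shutting down; producing recovers $512 of fixed cost.

Profit = -$346 at Q = 8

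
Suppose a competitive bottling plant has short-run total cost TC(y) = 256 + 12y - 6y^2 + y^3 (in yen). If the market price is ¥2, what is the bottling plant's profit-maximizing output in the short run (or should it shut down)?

Shut down

Strip out fixed cost: VC = 12y - 6y^2 + y^3. Then AVC = 12 - 6y + y^2 and MC = 12 - 12y + 3y^2.
AVC is minimized where dAVC/dy = -6 + 2y = 0, at y = 3; min AVC = 12 - 6·3 + 3^2 = ¥3.
With P < min AVC (¥2 < ¥3), every unit sold adds to the loss.
Shutting down limits the loss to fixed cost, ¥256.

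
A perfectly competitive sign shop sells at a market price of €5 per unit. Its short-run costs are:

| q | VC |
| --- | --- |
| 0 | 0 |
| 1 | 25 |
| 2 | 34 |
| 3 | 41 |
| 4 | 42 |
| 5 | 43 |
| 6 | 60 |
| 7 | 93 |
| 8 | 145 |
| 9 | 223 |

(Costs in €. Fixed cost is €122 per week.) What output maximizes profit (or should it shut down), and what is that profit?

Profit at each row (π = 5q − TC): q=0: -122; q=1: -142; q=2: -146; q=3: -148; q=4: -144; q=5: -140; q=6: -152; q=7: -180; q=8: -227; q=9: -300.
Profit is highest at q = 0. Equivalently, the lowest AVC in the table is 43/5 ≈ €8.60 at q = 5, and P = €5 falls below it — price never covers variable cost, so the firm shuts down and loses only its fixed cost.

q = 0 (shut down); profit = -€122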